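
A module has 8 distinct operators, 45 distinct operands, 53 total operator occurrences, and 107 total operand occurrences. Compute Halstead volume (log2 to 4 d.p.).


Formula: V = N * log2(η), where N = N1 + N2 and η = η1 + η2
η = 8 + 45 = 53
N = 53 + 107 = 160
log2(53) ≈ 5.7279
V = 160 * 5.7279 = 916.46

916.46


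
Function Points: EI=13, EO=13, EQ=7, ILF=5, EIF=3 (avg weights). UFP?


UFP = EI*4 + EO*5 + EQ*4 + ILF*10 + EIF*7
UFP = 13*4 + 13*5 + 7*4 + 5*10 + 3*7
UFP = 52 + 65 + 28 + 50 + 21
UFP = 216

216


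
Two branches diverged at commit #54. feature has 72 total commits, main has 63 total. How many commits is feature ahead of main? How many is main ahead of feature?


Common ancestor: commit #54
feature commits after divergence: 72 - 54 = 18
main commits after divergence: 63 - 54 = 9
feature is 18 commits ahead of main
main is 9 commits ahead of feature

feature ahead: 18, main ahead: 9


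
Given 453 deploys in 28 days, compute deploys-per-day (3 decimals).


Formula: deployments per day = releases / days
= 453 / 28
= 16.179 deploys/day
(equivalently, 113.25 deploys/week)

16.179 deploys/day


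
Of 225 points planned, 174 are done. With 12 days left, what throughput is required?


Formula: Required rate = Remaining points / Days left
Remaining = 225 - 174 = 51 points
Required rate = 51 / 12 = 4.25 points/day

4.25 points/day


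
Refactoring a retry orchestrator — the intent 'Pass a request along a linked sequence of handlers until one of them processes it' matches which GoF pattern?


This matches the Chain of Responsibility pattern

Chain of Responsibility


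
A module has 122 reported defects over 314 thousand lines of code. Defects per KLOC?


Defect density = defects / KLOC
Defect density = 122 / 314
Defect density = 0.389 defects/KLOC

0.389 defects/KLOC


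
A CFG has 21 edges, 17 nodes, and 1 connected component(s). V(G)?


Formula: V(G) = E - N + 2P
V(G) = 21 - 17 + 2*1
V(G) = 4 + 2
V(G) = 6

6


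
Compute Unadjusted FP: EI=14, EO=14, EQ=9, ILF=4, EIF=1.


UFP = EI*4 + EO*5 + EQ*4 + ILF*10 + EIF*7
UFP = 14*4 + 14*5 + 9*4 + 4*10 + 1*7
UFP = 56 + 70 + 36 + 40 + 7
UFP = 209

209


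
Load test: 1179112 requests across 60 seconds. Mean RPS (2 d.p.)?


Formula: throughput = requests / seconds
throughput = 1179112 / 60
throughput = 19651.87 requests/second

19651.87 requests/second


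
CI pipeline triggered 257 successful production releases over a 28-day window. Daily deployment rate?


Formula: deployments per day = releases / days
= 257 / 28
= 9.179 deploys/day
(equivalently, 64.25 deploys/week)

9.179 deploys/day


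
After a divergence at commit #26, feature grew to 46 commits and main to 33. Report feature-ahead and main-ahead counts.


Common ancestor: commit #26
feature commits after divergence: 46 - 26 = 20
main commits after divergence: 33 - 26 = 7
feature is 20 commits ahead of main
main is 7 commits ahead of feature

feature ahead: 20, main ahead: 7


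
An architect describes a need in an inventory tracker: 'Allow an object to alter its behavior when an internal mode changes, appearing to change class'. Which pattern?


This matches the State pattern

State


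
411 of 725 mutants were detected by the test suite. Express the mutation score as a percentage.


Mutation score = killed / total * 100
Mutation score = 411 / 725 * 100
Mutation score = 56.69%

56.69%


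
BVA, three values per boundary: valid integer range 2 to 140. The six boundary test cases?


Range: [2, 140]
Boundaries: just below min, min, min+1, max-1, max, just above max
Values: [1, 2, 3, 139, 140, 141]

[1, 2, 3, 139, 140, 141]


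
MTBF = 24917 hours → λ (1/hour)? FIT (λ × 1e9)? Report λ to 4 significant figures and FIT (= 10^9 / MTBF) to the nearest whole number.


Formula: λ = 1 / MTBF; FIT = λ × 1e9 = 1e9 / MTBF
λ = 1 / 24917 ≈ 4.013e-05 failures/hour
FIT = 1e9 / 24917 ≈ 40133 failures per 1e9 hours (nearest whole number)

λ = 4.013e-05 /h, FIT = 40133


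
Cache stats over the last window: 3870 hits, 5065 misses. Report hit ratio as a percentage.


Formula: hit rate = hits / (hits + misses) * 100
hit rate = 3870 / (3870 + 5065) * 100
hit rate = 3870 / 8935 * 100
hit rate = 43.31%

43.31%


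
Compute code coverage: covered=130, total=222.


Coverage = covered / total * 100
Coverage = 130 / 222 * 100
Coverage = 58.56%

58.56%


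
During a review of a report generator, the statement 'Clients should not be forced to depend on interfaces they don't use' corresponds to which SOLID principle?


This describes the Interface Segregation Principle (ISP)

Interface Segregation Principle (ISP)


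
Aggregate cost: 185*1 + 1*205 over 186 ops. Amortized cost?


Formula: Amortized cost = Total cost / Operations
Total cost = (185 * 1) + (1 * 205)
Total cost = 185 + 205 = 390
Amortized = 390 / 186 = 2.0968

2.0968


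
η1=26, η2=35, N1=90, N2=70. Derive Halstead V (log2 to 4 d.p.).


Formula: V = N * log2(η), where N = N1 + N2 and η = η1 + η2
η = 26 + 35 = 61
N = 90 + 70 = 160
log2(61) ≈ 5.9307
V = 160 * 5.9307 = 948.91

948.91


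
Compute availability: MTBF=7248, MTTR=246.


Availability = MTBF / (MTBF + MTTR)
Availability = 7248 / (7248 + 246)
Availability = 7248 / 7494
Availability = 96.7174%

96.7174%


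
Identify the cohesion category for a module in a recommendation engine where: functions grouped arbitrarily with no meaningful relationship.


Reasoning: Worst: random grouping
Type: Coincidental cohesion

Coincidental cohesion


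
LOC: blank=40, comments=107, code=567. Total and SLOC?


Total LOC = blank + comment + code
Total LOC = 40 + 107 + 567 = 714
SLOC (source only) = code = 567

Total LOC: 714, SLOC: 567


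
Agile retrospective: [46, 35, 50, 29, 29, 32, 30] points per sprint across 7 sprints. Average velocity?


Formula: Avg velocity = Total points / Number of sprints
Points: [46, 35, 50, 29, 29, 32, 30]
Sum = 46 + 35 + 50 + 29 + 29 + 32 + 30 = 251
Avg velocity = 251 / 7 = 35.86 points/sprint

35.86 points/sprint


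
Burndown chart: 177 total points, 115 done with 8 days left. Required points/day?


Formula: Required rate = Remaining points / Days left
Remaining = 177 - 115 = 62 points
Required rate = 62 / 8 = 7.75 points/day

7.75 points/day


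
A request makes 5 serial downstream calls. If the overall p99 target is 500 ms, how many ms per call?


Formula: per_stage = total_budget / stages
per_stage = 500 / 5
per_stage = 100.0 ms

100.0 ms


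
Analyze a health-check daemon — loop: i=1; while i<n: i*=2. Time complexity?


Reasoning: i doubles each step so iterations are log2(n)
Complexity: O(log n)

O(log n)


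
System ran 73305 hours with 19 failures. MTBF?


Formula: MTBF = Total operating time / Number of failures
MTBF = 73305 / 19
MTBF = 3858.16 hours

3858.16 hours


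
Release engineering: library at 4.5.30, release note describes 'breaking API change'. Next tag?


Current: 4.5.30
Change category: 'breaking API change' → major bump
SemVer rule: major bump → increment MAJOR, reset MINOR and PATCH to 0
New: 5.0.0

5.0.0


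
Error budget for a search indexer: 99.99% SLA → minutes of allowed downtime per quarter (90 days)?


Formula: allowed downtime = period * (100 - SLA) / 100
Period (quarter (90 days)) = 129600 minutes
Unavailability fraction = (100 - 99.99) / 100
Allowed downtime = 129600 * (100 - 99.99) / 100
Allowed downtime = 12.96 minutes

12.96 minutes


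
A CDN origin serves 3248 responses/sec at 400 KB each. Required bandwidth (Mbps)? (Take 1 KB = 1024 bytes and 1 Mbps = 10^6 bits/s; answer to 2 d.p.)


Formula: Mbps = payload_bytes * RPS * 8 / 1e6
Payload per request = 400 KB = 400 * 1024 = 409600 bytes
Total bytes/sec = 409600 * 3248 = 1330380800
Total bits/sec = 1330380800 * 8 = 10643046400
Mbps = 10643046400 / 1e6 = 10643.05

10643.05 Mbps


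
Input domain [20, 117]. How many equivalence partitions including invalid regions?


Valid range: [20, 117]
Class 1: x < 20 — invalid
Class 2: 20 ≤ x ≤ 117 — valid
Class 3: x > 117 — invalid
Total equivalence classes: 3

3 equivalence classes


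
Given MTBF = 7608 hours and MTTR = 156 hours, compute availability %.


Availability = MTBF / (MTBF + MTTR)
Availability = 7608 / (7608 + 156)
Availability = 7608 / 7764
Availability = 97.9907%

97.9907%


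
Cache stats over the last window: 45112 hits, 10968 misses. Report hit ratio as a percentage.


Formula: hit rate = hits / (hits + misses) * 100
hit rate = 45112 / (45112 + 10968) * 100
hit rate = 45112 / 56080 * 100
hit rate = 80.44%

80.44%


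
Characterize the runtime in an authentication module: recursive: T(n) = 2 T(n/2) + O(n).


Reasoning: master theorem case 2 (merge-sort recurrence)
Complexity: O(n log n)

O(n log n)


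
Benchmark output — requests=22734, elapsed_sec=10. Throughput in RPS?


Formula: throughput = requests / seconds
throughput = 22734 / 10
throughput = 2273.4 requests/second

2273.4 requests/second


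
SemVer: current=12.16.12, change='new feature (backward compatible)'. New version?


Current: 12.16.12
Change category: 'new feature (backward compatible)' → minor bump
SemVer rule: minor bump → increment MINOR, reset PATCH to 0 (MAJOR unchanged)
New: 12.17.0

12.17.0


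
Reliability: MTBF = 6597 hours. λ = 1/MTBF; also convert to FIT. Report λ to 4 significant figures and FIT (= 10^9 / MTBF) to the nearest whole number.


Formula: λ = 1 / MTBF; FIT = λ × 1e9 = 1e9 / MTBF
λ = 1 / 6597 ≈ 1.516e-04 failures/hour
FIT = 1e9 / 6597 ≈ 151584 failures per 1e9 hours (nearest whole number)

λ = 1.516e-04 /h, FIT = 151584


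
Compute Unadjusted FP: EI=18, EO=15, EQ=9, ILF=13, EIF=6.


UFP = EI*4 + EO*5 + EQ*4 + ILF*10 + EIF*7
UFP = 18*4 + 15*5 + 9*4 + 13*10 + 6*7
UFP = 72 + 75 + 36 + 130 + 42
UFP = 355

355


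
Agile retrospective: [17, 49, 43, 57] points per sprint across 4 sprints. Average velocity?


Formula: Avg velocity = Total points / Number of sprints
Points: [17, 49, 43, 57]
Sum = 17 + 49 + 43 + 57 = 166
Avg velocity = 166 / 4 = 41.5 points/sprint

41.5 points/sprint


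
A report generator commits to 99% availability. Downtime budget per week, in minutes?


Formula: allowed downtime = period * (100 - SLA) / 100
Period (week) = 10080 minutes
Unavailability fraction = (100 - 99.0) / 100
Allowed downtime = 10080 * (100 - 99.0) / 100
Allowed downtime = 100.8 minutes

100.8 minutes


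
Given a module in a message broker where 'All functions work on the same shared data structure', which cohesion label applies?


Reasoning: Functions share data
Type: Communicational cohesion

Communicational cohesion


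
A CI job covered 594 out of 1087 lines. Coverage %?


Coverage = covered / total * 100
Coverage = 594 / 1087 * 100
Coverage = 54.65%

54.65%


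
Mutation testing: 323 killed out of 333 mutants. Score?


Mutation score = killed / total * 100
Mutation score = 323 / 333 * 100
Mutation score = 97.0%

97.0%


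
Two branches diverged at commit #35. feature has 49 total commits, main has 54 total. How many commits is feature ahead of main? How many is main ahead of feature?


Common ancestor: commit #35
feature commits after divergence: 49 - 35 = 14
main commits after divergence: 54 - 35 = 19
feature is 14 commits ahead of main
main is 19 commits ahead of feature

feature ahead: 14, main ahead: 19


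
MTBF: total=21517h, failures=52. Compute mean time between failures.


Formula: MTBF = Total operating time / Number of failures
MTBF = 21517 / 52
MTBF = 413.79 hours

413.79 hours


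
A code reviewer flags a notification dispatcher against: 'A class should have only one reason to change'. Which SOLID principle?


This describes the Single Responsibility Principle (SRP)

Single Responsibility Principle (SRP)


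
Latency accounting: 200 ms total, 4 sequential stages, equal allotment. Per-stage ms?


Formula: per_stage = total_budget / stages
per_stage = 200 / 4
per_stage = 50.0 ms

50.0 ms


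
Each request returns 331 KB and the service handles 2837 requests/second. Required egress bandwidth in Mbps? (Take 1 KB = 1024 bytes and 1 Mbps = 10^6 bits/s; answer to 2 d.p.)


Formula: Mbps = payload_bytes * RPS * 8 / 1e6
Payload per request = 331 KB = 331 * 1024 = 338944 bytes
Total bytes/sec = 338944 * 2837 = 961584128
Total bits/sec = 961584128 * 8 = 7692673024
Mbps = 7692673024 / 1e6 = 7692.67

7692.67 Mbps


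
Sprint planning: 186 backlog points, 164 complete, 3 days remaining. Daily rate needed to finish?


Formula: Required rate = Remaining points / Days left
Remaining = 186 - 164 = 22 points
Required rate = 22 / 3 = 7.33 points/day

7.33 points/day


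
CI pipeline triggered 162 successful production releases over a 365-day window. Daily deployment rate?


Formula: deployments per day = releases / days
= 162 / 365
= 0.444 deploys/day
(equivalently, 3.11 deploys/week)

0.444 deploys/day


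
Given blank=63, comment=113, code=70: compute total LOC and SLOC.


Total LOC = blank + comment + code
Total LOC = 63 + 113 + 70 = 246
SLOC (source only) = code = 70

Total LOC: 246, SLOC: 70


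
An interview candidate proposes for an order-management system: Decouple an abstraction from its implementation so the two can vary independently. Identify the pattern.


This matches the Bridge pattern

Bridge


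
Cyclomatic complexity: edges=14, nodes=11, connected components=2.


Formula: V(G) = E - N + 2P
V(G) = 14 - 11 + 2*2
V(G) = 3 + 4
V(G) = 7

7


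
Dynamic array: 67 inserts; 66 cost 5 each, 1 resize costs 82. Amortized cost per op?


Formula: Amortized cost = Total cost / Operations
Total cost = (66 * 5) + (1 * 82)
Total cost = 330 + 82 = 412
Amortized = 412 / 67 = 6.1493

6.1493


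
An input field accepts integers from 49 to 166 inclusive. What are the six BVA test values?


Range: [49, 166]
Boundaries: just below min, min, min+1, max-1, max, just above max
Values: [48, 49, 50, 165, 166, 167]

[48, 49, 50, 165, 166, 167]


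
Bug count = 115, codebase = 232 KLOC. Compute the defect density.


Defect density = defects / KLOC
Defect density = 115 / 232
Defect density = 0.496 defects/KLOC

0.496 defects/KLOC


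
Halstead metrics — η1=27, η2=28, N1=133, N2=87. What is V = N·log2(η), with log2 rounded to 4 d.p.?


Formula: V = N * log2(η), where N = N1 + N2 and η = η1 + η2
η = 27 + 28 = 55
N = 133 + 87 = 220
log2(55) ≈ 5.7814
V = 220 * 5.7814 = 1271.91

1271.91


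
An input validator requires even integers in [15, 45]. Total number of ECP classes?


Constraint: even integers in [15, 45]
Class 1: x < 15 — out-of-range invalid
Class 2: x in [15,45] but odd — wrong type invalid
Class 3: x in [15,45] and even — valid
Class 4: x > 45 — out-of-range invalid
Total equivalence classes: 4

4 equivalence classes


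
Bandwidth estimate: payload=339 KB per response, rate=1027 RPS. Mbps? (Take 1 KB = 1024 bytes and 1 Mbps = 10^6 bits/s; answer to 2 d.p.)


Formula: Mbps = payload_bytes * RPS * 8 / 1e6
Payload per request = 339 KB = 339 * 1024 = 347136 bytes
Total bytes/sec = 347136 * 1027 = 356508672
Total bits/sec = 356508672 * 8 = 2852069376
Mbps = 2852069376 / 1e6 = 2852.07

2852.07 Mbps


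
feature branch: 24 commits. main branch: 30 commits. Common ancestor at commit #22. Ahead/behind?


Common ancestor: commit #22
feature commits after divergence: 24 - 22 = 2
main commits after divergence: 30 - 22 = 8
feature is 2 commits ahead of main
main is 8 commits ahead of feature

feature ahead: 2, main ahead: 8


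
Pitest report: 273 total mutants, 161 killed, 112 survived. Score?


Mutation score = killed / total * 100
Mutation score = 161 / 273 * 100
Mutation score = 58.97%

58.97%


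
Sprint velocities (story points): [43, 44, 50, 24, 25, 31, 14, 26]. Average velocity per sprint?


Formula: Avg velocity = Total points / Number of sprints
Points: [43, 44, 50, 24, 25, 31, 14, 26]
Sum = 43 + 44 + 50 + 24 + 25 + 31 + 14 + 26 = 257
Avg velocity = 257 / 8 = 32.13 points/sprint

32.13 points/sprint


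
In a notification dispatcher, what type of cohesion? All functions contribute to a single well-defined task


Reasoning: Best: single purpose
Type: Functional cohesion

Functional cohesion


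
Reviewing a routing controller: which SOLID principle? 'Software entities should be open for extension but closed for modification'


This describes the Open/Closed Principle (OCP)

Open/Closed Principle (OCP)


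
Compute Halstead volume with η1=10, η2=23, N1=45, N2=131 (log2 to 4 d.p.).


Formula: V = N * log2(η), where N = N1 + N2 and η = η1 + η2
η = 10 + 23 = 33
N = 45 + 131 = 176
log2(33) ≈ 5.0444
V = 176 * 5.0444 = 887.81

887.81


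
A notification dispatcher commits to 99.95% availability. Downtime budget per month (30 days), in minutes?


Formula: allowed downtime = period * (100 - SLA) / 100
Period (month (30 days)) = 43200 minutes
Unavailability fraction = (100 - 99.95) / 100
Allowed downtime = 43200 * (100 - 99.95) / 100
Allowed downtime = 21.6 minutes

21.6 minutes


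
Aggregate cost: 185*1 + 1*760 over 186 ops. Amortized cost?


Formula: Amortized cost = Total cost / Operations
Total cost = (185 * 1) + (1 * 760)
Total cost = 185 + 760 = 945
Amortized = 945 / 186 = 5.0806

5.0806


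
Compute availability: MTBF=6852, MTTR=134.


Availability = MTBF / (MTBF + MTTR)
Availability = 6852 / (6852 + 134)
Availability = 6852 / 6986
Availability = 98.0819%

98.0819%


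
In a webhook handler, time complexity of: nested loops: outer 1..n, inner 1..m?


Reasoning: product of independent bounds
Complexity: O(n*m)

O(n*m)


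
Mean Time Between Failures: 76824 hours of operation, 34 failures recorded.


Formula: MTBF = Total operating time / Number of failures
MTBF = 76824 / 34
MTBF = 2259.53 hours

2259.53 hours


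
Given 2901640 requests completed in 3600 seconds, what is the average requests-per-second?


Formula: throughput = requests / seconds
throughput = 2901640 / 3600
throughput = 806.01 requests/second

806.01 requests/second


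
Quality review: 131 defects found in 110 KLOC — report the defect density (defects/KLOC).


Defect density = defects / KLOC
Defect density = 131 / 110
Defect density = 1.191 defects/KLOC

1.191 defects/KLOC


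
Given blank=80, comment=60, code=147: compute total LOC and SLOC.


Total LOC = blank + comment + code
Total LOC = 80 + 60 + 147 = 287
SLOC (source only) = code = 147

Total LOC: 287, SLOC: 147


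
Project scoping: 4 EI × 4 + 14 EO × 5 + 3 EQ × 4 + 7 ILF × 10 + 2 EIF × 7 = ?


UFP = EI*4 + EO*5 + EQ*4 + ILF*10 + EIF*7
UFP = 4*4 + 14*5 + 3*4 + 7*10 + 2*7
UFP = 16 + 70 + 12 + 70 + 14
UFP = 182

182


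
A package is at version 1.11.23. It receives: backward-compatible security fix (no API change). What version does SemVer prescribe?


Current: 1.11.23
Change category: 'backward-compatible security fix (no API change)' → patch bump
SemVer rule: patch bump → increment PATCH (MAJOR and MINOR unchanged)
New: 1.11.24

1.11.24


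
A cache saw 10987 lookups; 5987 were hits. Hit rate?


Formula: hit rate = hits / (hits + misses) * 100
hit rate = 5987 / (5987 + 5000) * 100
hit rate = 5987 / 10987 * 100
hit rate = 54.49%

54.49%


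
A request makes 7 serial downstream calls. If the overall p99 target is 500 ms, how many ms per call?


Formula: per_stage = total_budget / stages
per_stage = 500 / 7
per_stage = 71.43 ms

71.43 ms


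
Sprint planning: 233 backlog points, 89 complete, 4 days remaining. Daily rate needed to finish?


Formula: Required rate = Remaining points / Days left
Remaining = 233 - 89 = 144 points
Required rate = 144 / 4 = 36.0 points/day

36.0 points/day


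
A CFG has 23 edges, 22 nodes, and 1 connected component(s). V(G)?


Formula: V(G) = E - N + 2P
V(G) = 23 - 22 + 2*1
V(G) = 1 + 2
V(G) = 3

3


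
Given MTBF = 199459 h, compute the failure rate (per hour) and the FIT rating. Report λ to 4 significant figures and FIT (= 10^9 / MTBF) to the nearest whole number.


Formula: λ = 1 / MTBF; FIT = λ × 1e9 = 1e9 / MTBF
λ = 1 / 199459 ≈ 5.014e-06 failures/hour
FIT = 1e9 / 199459 ≈ 5014 failures per 1e9 hours (nearest whole number)

λ = 5.014e-06 /h, FIT = 5014


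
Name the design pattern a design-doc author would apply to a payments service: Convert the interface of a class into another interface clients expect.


This matches the Adapter pattern

Adapter


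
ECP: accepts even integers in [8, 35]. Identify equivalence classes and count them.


Constraint: even integers in [8, 35]
Class 1: x < 8 — out-of-range invalid
Class 2: x in [8,35] but odd — wrong type invalid
Class 3: x in [8,35] and even — valid
Class 4: x > 35 — out-of-range invalid
Total equivalence classes: 4

4 equivalence classes


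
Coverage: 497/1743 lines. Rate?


Coverage = covered / total * 100
Coverage = 497 / 1743 * 100
Coverage = 28.51%

28.51%


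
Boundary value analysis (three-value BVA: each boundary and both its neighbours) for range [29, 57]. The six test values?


Range: [29, 57]
Boundaries: just below min, min, min+1, max-1, max, just above max
Values: [28, 29, 30, 56, 57, 58]

[28, 29, 30, 56, 57, 58]


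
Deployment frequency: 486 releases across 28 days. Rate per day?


Formula: deployments per day = releases / days
= 486 / 28
= 17.357 deploys/day
(equivalently, 121.5 deploys/week)

17.357 deploys/day


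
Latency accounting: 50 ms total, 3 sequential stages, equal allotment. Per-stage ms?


Formula: per_stage = total_budget / stages
per_stage = 50 / 3
per_stage = 16.67 ms

16.67 ms


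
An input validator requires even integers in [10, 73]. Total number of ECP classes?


Constraint: even integers in [10, 73]
Class 1: x < 10 — out-of-range invalid
Class 2: x in [10,73] but odd — wrong type invalid
Class 3: x in [10,73] and even — valid
Class 4: x > 73 — out-of-range invalid
Total equivalence classes: 4

4 equivalence classes


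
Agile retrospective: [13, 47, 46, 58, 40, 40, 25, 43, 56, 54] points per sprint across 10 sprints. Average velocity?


Formula: Avg velocity = Total points / Number of sprints
Points: [13, 47, 46, 58, 40, 40, 25, 43, 56, 54]
Sum = 13 + 47 + 46 + 58 + 40 + 40 + 25 + 43 + 56 + 54 = 422
Avg velocity = 422 / 10 = 42.2 points/sprint

42.2 points/sprint


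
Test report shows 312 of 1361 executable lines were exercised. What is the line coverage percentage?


Coverage = covered / total * 100
Coverage = 312 / 1361 * 100
Coverage = 22.92%

22.92%


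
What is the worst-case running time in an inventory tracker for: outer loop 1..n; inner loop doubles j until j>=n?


Reasoning: linear outer times logarithmic inner
Complexity: O(n log n)

O(n log n)


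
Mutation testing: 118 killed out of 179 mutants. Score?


Mutation score = killed / total * 100
Mutation score = 118 / 179 * 100
Mutation score = 65.92%

65.92%


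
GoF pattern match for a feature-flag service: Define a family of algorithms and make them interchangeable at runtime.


This matches the Strategy pattern

Strategy


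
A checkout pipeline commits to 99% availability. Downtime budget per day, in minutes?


Formula: allowed downtime = period * (100 - SLA) / 100
Period (day) = 1440 minutes
Unavailability fraction = (100 - 99.0) / 100
Allowed downtime = 1440 * (100 - 99.0) / 100
Allowed downtime = 14.4 minutes

14.4 minutes


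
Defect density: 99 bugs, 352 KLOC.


Defect density = defects / KLOC
Defect density = 99 / 352
Defect density = 0.281 defects/KLOC

0.281 defects/KLOC


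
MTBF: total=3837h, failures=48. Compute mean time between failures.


Formula: MTBF = Total operating time / Number of failures
MTBF = 3837 / 48
MTBF = 79.94 hours

79.94 hours


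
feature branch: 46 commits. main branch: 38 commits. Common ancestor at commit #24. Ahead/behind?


Common ancestor: commit #24
feature commits after divergence: 46 - 24 = 22
main commits after divergence: 38 - 24 = 14
feature is 22 commits ahead of main
main is 14 commits ahead of feature

feature ahead: 22, main ahead: 14


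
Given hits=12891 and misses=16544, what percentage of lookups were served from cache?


Formula: hit rate = hits / (hits + misses) * 100
hit rate = 12891 / (12891 + 16544) * 100
hit rate = 12891 / 29435 * 100
hit rate = 43.79%

43.79%


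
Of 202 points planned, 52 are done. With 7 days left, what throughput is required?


Formula: Required rate = Remaining points / Days left
Remaining = 202 - 52 = 150 points
Required rate = 150 / 7 = 21.43 points/day

21.43 points/day


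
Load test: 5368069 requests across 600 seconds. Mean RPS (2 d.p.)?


Formula: throughput = requests / seconds
throughput = 5368069 / 600
throughput = 8946.78 requests/second

8946.78 requests/second


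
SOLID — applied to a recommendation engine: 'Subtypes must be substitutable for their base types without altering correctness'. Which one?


This describes the Liskov Substitution Principle (LSP)

Liskov Substitution Principle (LSP)


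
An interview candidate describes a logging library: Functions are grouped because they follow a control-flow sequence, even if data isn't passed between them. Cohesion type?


Reasoning: Grouped by order of execution within a routine, not by data flow
Type: Procedural cohesion

Procedural cohesion


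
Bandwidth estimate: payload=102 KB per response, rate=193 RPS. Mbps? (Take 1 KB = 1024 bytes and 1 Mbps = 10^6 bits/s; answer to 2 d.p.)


Formula: Mbps = payload_bytes * RPS * 8 / 1e6
Payload per request = 102 KB = 102 * 1024 = 104448 bytes
Total bytes/sec = 104448 * 193 = 20158464
Total bits/sec = 20158464 * 8 = 161267712
Mbps = 161267712 / 1e6 = 161.27

161.27 Mbps


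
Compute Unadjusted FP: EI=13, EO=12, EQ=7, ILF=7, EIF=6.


UFP = EI*4 + EO*5 + EQ*4 + ILF*10 + EIF*7
UFP = 13*4 + 12*5 + 7*4 + 7*10 + 6*7
UFP = 52 + 60 + 28 + 70 + 42
UFP = 252

252


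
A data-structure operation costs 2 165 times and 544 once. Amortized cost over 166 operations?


Formula: Amortized cost = Total cost / Operations
Total cost = (165 * 2) + (1 * 544)
Total cost = 330 + 544 = 874
Amortized = 874 / 166 = 5.2651

5.2651


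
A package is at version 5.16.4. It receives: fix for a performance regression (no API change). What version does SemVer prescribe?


Current: 5.16.4
Change category: 'fix for a performance regression (no API change)' → patch bump
SemVer rule: patch bump → increment PATCH (MAJOR and MINOR unchanged)
New: 5.16.5

5.16.5


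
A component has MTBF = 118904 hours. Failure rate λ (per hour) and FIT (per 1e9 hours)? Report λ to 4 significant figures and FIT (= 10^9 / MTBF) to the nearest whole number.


Formula: λ = 1 / MTBF; FIT = λ × 1e9 = 1e9 / MTBF
λ = 1 / 118904 ≈ 8.410e-06 failures/hour
FIT = 1e9 / 118904 ≈ 8410 failures per 1e9 hours (nearest whole number)

λ = 8.410e-06 /h, FIT = 8410


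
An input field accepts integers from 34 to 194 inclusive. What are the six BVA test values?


Range: [34, 194]
Boundaries: just below min, min, min+1, max-1, max, just above max
Values: [33, 34, 35, 193, 194, 195]

[33, 34, 35, 193, 194, 195]


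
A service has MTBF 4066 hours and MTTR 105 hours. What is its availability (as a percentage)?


Availability = MTBF / (MTBF + MTTR)
Availability = 4066 / (4066 + 105)
Availability = 4066 / 4171
Availability = 97.4826%

97.4826%


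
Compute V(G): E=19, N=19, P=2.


Formula: V(G) = E - N + 2P
V(G) = 19 - 19 + 2*2
V(G) = 0 + 4
V(G) = 4

4


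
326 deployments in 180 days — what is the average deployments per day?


Formula: deployments per day = releases / days
= 326 / 180
= 1.811 deploys/day
(equivalently, 12.68 deploys/week)

1.811 deploys/day


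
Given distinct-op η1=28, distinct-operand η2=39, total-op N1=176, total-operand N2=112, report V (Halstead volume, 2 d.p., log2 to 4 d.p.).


Formula: V = N * log2(η), where N = N1 + N2 and η = η1 + η2
η = 28 + 39 = 67
N = 176 + 112 = 288
log2(67) ≈ 6.0661
V = 288 * 6.0661 = 1747.04

1747.04


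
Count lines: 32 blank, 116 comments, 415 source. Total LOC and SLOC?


Total LOC = blank + comment + code
Total LOC = 32 + 116 + 415 = 563
SLOC (source only) = code = 415

Total LOC: 563, SLOC: 415


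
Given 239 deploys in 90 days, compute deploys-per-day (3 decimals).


Formula: deployments per day = releases / days
= 239 / 90
= 2.656 deploys/day
(equivalently, 18.59 deploys/week)

2.656 deploys/day


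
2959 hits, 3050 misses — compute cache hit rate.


Formula: hit rate = hits / (hits + misses) * 100
hit rate = 2959 / (2959 + 3050) * 100
hit rate = 2959 / 6009 * 100
hit rate = 49.24%

49.24%


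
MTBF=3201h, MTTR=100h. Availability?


Availability = MTBF / (MTBF + MTTR)
Availability = 3201 / (3201 + 100)
Availability = 3201 / 3301
Availability = 96.9706%

96.9706%


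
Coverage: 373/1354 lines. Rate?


Coverage = covered / total * 100
Coverage = 373 / 1354 * 100
Coverage = 27.55%

27.55%


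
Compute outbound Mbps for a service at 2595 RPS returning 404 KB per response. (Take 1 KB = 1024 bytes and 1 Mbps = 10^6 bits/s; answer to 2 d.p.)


Formula: Mbps = payload_bytes * RPS * 8 / 1e6
Payload per request = 404 KB = 404 * 1024 = 413696 bytes
Total bytes/sec = 413696 * 2595 = 1073541120
Total bits/sec = 1073541120 * 8 = 8588328960
Mbps = 8588328960 / 1e6 = 8588.33

8588.33 Mbps


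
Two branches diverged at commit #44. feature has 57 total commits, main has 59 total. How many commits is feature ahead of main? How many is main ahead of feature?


Common ancestor: commit #44
feature commits after divergence: 57 - 44 = 13
main commits after divergence: 59 - 44 = 15
feature is 13 commits ahead of main
main is 15 commits ahead of feature

feature ahead: 13, main ahead: 15


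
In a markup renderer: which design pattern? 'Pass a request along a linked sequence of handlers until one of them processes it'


This matches the Chain of Responsibility pattern

Chain of Responsibility


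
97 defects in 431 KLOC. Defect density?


Defect density = defects / KLOC
Defect density = 97 / 431
Defect density = 0.225 defects/KLOC

0.225 defects/KLOC


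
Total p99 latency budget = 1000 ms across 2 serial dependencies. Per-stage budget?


Formula: per_stage = total_budget / stages
per_stage = 1000 / 2
per_stage = 500.0 ms

500.0 ms


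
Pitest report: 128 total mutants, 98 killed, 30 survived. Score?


Mutation score = killed / total * 100
Mutation score = 98 / 128 * 100
Mutation score = 76.56%

76.56%


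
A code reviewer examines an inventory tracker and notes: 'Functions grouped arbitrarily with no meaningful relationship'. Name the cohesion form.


Reasoning: Worst: random grouping
Type: Coincidental cohesion

Coincidental cohesion


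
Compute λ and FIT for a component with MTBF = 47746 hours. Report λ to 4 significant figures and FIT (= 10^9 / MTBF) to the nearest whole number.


Formula: λ = 1 / MTBF; FIT = λ × 1e9 = 1e9 / MTBF
λ = 1 / 47746 ≈ 2.094e-05 failures/hour
FIT = 1e9 / 47746 ≈ 20944 failures per 1e9 hours (nearest whole number)

λ = 2.094e-05 /h, FIT = 20944


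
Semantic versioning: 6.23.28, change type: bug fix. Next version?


Current: 6.23.28
Change category: 'bug fix' → patch bump
SemVer rule: patch bump → increment PATCH (MAJOR and MINOR unchanged)
New: 6.23.29

6.23.29


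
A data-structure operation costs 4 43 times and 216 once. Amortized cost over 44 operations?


Formula: Amortized cost = Total cost / Operations
Total cost = (43 * 4) + (1 * 216)
Total cost = 172 + 216 = 388
Amortized = 388 / 44 = 8.8182

8.8182


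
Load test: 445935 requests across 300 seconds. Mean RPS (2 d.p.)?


Formula: throughput = requests / seconds
throughput = 445935 / 300
throughput = 1486.45 requests/second

1486.45 requests/second


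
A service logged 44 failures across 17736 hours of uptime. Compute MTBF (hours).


Formula: MTBF = Total operating time / Number of failures
MTBF = 17736 / 44
MTBF = 403.09 hours

403.09 hours


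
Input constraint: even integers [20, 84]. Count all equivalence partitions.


Constraint: even integers in [20, 84]
Class 1: x < 20 — out-of-range invalid
Class 2: x in [20,84] but odd — wrong type invalid
Class 3: x in [20,84] and even — valid
Class 4: x > 84 — out-of-range invalid
Total equivalence classes: 4

4 equivalence classes


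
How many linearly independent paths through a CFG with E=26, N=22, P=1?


Formula: V(G) = E - N + 2P
V(G) = 26 - 22 + 2*1
V(G) = 4 + 2
V(G) = 6

6


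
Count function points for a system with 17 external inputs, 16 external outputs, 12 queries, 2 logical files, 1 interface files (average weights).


UFP = EI*4 + EO*5 + EQ*4 + ILF*10 + EIF*7
UFP = 17*4 + 16*5 + 12*4 + 2*10 + 1*7
UFP = 68 + 80 + 48 + 20 + 7
UFP = 223

223


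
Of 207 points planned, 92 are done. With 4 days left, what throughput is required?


Formula: Required rate = Remaining points / Days left
Remaining = 207 - 92 = 115 points
Required rate = 115 / 4 = 28.75 points/day

28.75 points/day


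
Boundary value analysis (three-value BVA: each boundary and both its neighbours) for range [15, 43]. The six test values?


Range: [15, 43]
Boundaries: just below min, min, min+1, max-1, max, just above max
Values: [14, 15, 16, 42, 43, 44]

[14, 15, 16, 42, 43, 44]


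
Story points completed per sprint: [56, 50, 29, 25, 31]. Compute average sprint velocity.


Formula: Avg velocity = Total points / Number of sprints
Points: [56, 50, 29, 25, 31]
Sum = 56 + 50 + 29 + 25 + 31 = 191
Avg velocity = 191 / 5 = 38.2 points/sprint

38.2 points/sprint


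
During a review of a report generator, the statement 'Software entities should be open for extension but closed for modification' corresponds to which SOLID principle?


This describes the Open/Closed Principle (OCP)

Open/Closed Principle (OCP)


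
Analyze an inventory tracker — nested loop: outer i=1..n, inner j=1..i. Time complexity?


Reasoning: triangle: n(n+1)/2 ~ n^2/2
Complexity: O(n^2)

O(n^2)


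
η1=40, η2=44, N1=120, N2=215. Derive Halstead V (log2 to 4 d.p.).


Formula: V = N * log2(η), where N = N1 + N2 and η = η1 + η2
η = 40 + 44 = 84
N = 120 + 215 = 335
log2(84) ≈ 6.3923
V = 335 * 6.3923 = 2141.42

2141.42


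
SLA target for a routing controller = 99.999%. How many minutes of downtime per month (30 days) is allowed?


Formula: allowed downtime = period * (100 - SLA) / 100
Period (month (30 days)) = 43200 minutes
Unavailability fraction = (100 - 99.999) / 100
Allowed downtime = 43200 * (100 - 99.999) / 100
Allowed downtime = 0.432 minutes

0.432 minutes


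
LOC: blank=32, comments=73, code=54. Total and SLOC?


Total LOC = blank + comment + code
Total LOC = 32 + 73 + 54 = 159
SLOC (source only) = code = 54

Total LOC: 159, SLOC: 54


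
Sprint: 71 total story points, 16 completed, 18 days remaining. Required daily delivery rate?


Formula: Required rate = Remaining points / Days left
Remaining = 71 - 16 = 55 points
Required rate = 55 / 18 = 3.06 points/day

3.06 points/day


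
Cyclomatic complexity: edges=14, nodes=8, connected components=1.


Formula: V(G) = E - N + 2P
V(G) = 14 - 8 + 2*1
V(G) = 6 + 2
V(G) = 8

8


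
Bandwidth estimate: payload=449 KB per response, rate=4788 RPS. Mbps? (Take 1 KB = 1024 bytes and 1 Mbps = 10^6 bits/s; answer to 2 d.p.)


Formula: Mbps = payload_bytes * RPS * 8 / 1e6
Payload per request = 449 KB = 449 * 1024 = 459776 bytes
Total bytes/sec = 459776 * 4788 = 2201407488
Total bits/sec = 2201407488 * 8 = 17611259904
Mbps = 17611259904 / 1e6 = 17611.26

17611.26 Mbps


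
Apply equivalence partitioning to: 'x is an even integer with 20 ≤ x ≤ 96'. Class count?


Constraint: even integers in [20, 96]
Class 1: x < 20 — out-of-range invalid
Class 2: x in [20,96] but odd — wrong type invalid
Class 3: x in [20,96] and even — valid
Class 4: x > 96 — out-of-range invalid
Total equivalence classes: 4

4 equivalence classes


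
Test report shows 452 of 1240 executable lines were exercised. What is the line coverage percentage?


Coverage = covered / total * 100
Coverage = 452 / 1240 * 100
Coverage = 36.45%

36.45%


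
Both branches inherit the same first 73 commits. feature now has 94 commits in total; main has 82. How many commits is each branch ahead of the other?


Common ancestor: commit #73
feature commits after divergence: 94 - 73 = 21
main commits after divergence: 82 - 73 = 9
feature is 21 commits ahead of main
main is 9 commits ahead of feature

feature ahead: 21, main ahead: 9


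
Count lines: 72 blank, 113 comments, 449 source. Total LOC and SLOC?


Total LOC = blank + comment + code
Total LOC = 72 + 113 + 449 = 634
SLOC (source only) = code = 449

Total LOC: 634, SLOC: 449


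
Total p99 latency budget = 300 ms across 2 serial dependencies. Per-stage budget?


Formula: per_stage = total_budget / stages
per_stage = 300 / 2
per_stage = 150.0 ms

150.0 ms


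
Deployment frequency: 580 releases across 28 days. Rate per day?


Formula: deployments per day = releases / days
= 580 / 28
= 20.714 deploys/day
(equivalently, 145.0 deploys/week)

20.714 deploys/day


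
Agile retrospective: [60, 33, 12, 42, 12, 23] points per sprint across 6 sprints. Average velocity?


Formula: Avg velocity = Total points / Number of sprints
Points: [60, 33, 12, 42, 12, 23]
Sum = 60 + 33 + 12 + 42 + 12 + 23 = 182
Avg velocity = 182 / 6 = 30.33 points/sprint

30.33 points/sprint


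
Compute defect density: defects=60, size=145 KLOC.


Defect density = defects / KLOC
Defect density = 60 / 145
Defect density = 0.414 defects/KLOC

0.414 defects/KLOC


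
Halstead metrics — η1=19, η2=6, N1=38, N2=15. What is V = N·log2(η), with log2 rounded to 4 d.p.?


Formula: V = N * log2(η), where N = N1 + N2 and η = η1 + η2
η = 19 + 6 = 25
N = 38 + 15 = 53
log2(25) ≈ 4.6439
V = 53 * 4.6439 = 246.13

246.13


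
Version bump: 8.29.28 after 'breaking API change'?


Current: 8.29.28
Change category: 'breaking API change' → major bump
SemVer rule: major bump → increment MAJOR, reset MINOR and PATCH to 0
New: 9.0.0

9.0.0


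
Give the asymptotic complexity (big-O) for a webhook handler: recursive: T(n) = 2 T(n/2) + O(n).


Reasoning: master theorem case 2 (merge-sort recurrence)
Complexity: O(n log n)

O(n log n)


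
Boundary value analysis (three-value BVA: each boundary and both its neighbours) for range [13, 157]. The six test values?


Range: [13, 157]
Boundaries: just below min, min, min+1, max-1, max, just above max
Values: [12, 13, 14, 156, 157, 158]

[12, 13, 14, 156, 157, 158]


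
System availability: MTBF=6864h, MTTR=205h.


Availability = MTBF / (MTBF + MTTR)
Availability = 6864 / (6864 + 205)
Availability = 6864 / 7069
Availability = 97.1%

97.1%


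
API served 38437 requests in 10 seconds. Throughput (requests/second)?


Formula: throughput = requests / seconds
throughput = 38437 / 10
throughput = 3843.7 requests/second

3843.7 requests/second


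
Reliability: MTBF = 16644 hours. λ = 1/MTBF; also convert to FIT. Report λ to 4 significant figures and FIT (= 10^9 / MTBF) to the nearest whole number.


Formula: λ = 1 / MTBF; FIT = λ × 1e9 = 1e9 / MTBF
λ = 1 / 16644 ≈ 6.008e-05 failures/hour
FIT = 1e9 / 16644 ≈ 60082 failures per 1e9 hours (nearest whole number)

λ = 6.008e-05 /h, FIT = 60082


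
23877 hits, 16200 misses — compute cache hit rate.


Formula: hit rate = hits / (hits + misses) * 100
hit rate = 23877 / (23877 + 16200) * 100
hit rate = 23877 / 40077 * 100
hit rate = 59.58%

59.58%
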